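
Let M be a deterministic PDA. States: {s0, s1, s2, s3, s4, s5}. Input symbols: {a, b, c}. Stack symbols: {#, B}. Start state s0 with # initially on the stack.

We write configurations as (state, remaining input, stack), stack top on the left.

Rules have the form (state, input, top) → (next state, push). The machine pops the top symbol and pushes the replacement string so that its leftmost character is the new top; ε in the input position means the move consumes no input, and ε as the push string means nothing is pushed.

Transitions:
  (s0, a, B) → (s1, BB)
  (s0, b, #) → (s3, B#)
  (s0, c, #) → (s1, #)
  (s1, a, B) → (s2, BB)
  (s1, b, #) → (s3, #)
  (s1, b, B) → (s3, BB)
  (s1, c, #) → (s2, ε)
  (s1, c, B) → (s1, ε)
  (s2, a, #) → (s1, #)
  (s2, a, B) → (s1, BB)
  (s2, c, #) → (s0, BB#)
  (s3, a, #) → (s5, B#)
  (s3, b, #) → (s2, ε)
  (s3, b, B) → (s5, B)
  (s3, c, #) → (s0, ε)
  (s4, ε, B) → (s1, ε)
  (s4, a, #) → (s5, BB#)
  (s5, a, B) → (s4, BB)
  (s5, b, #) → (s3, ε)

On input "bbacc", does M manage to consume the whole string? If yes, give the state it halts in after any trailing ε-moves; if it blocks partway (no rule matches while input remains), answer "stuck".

s2

(s0, bbacc, #)
  read b, top #: go to s3, push B# → (s3, bacc, B#)
  read b, top B: go to s5, push B → (s5, acc, B#)
  read a, top B: go to s4, push BB → (s4, cc, BB#)
  ε-move, top B: go to s1, push ε → (s1, cc, B#)
  read c, top B: go to s1, push ε → (s1, c, #)
  read c, top #: go to s2, push ε → (s2, ε, ε)
All input consumed; M is in state s2.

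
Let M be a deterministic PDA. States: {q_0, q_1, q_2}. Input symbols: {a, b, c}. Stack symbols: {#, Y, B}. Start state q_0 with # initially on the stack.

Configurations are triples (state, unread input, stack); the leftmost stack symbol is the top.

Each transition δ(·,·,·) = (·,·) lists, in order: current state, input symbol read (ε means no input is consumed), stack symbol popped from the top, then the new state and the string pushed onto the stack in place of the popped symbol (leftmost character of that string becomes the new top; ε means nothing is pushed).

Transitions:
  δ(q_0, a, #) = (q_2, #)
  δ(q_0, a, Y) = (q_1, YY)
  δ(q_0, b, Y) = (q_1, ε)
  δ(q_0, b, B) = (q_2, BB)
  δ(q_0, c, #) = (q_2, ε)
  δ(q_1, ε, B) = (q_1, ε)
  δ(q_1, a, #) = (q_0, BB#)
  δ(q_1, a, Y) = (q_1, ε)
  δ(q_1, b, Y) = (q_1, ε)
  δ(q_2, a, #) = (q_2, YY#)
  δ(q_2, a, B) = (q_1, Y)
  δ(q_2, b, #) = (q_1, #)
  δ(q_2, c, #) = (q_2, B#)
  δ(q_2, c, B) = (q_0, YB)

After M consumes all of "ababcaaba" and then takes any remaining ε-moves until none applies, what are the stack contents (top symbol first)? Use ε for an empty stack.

BB#

(q_0, ababcaaba, #)
  read a, top #: go to q_2, push # → (q_2, babcaaba, #)
  read b, top #: go to q_1, push # → (q_1, abcaaba, #)
  read a, top #: go to q_0, push BB# → (q_0, bcaaba, BB#)
  read b, top B: go to q_2, push BB → (q_2, caaba, BBB#)
  read c, top B: go to q_0, push YB → (q_0, aaba, YBBB#)
  read a, top Y: go to q_1, push YY → (q_1, aba, YYBBB#)
  read a, top Y: go to q_1, push ε → (q_1, ba, YBBB#)
  read b, top Y: go to q_1, push ε → (q_1, a, BBB#)
  ε-move, top B: go to q_1, push ε → (q_1, a, BB#)
  ε-move, top B: go to q_1, push ε → (q_1, a, B#)
  ε-move, top B: go to q_1, push ε → (q_1, a, #)
  read a, top #: go to q_0, push BB# → (q_0, ε, BB#)
All input consumed in state q_0 with stack BB#.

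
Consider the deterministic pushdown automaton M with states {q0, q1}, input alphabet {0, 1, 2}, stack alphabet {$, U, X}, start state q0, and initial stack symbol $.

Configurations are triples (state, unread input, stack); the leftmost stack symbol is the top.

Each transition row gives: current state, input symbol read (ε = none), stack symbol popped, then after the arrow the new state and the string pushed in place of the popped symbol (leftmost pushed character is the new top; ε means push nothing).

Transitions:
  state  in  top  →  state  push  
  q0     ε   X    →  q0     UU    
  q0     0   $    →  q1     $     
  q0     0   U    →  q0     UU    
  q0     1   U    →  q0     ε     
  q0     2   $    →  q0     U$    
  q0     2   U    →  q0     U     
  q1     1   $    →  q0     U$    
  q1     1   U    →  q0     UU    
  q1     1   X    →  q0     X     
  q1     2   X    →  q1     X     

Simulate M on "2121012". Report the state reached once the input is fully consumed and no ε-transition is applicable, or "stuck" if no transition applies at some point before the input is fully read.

q0

(q0, 2121012, $) ⊢ (q0, 121012, U$) ⊢ (q0, 21012, $) ⊢ (q0, 1012, U$) ⊢ (q0, 012, $) ⊢ (q1, 12, $) ⊢ (q0, 2, U$) ⊢ (q0, ε, U$)
All input consumed; M is in state q0.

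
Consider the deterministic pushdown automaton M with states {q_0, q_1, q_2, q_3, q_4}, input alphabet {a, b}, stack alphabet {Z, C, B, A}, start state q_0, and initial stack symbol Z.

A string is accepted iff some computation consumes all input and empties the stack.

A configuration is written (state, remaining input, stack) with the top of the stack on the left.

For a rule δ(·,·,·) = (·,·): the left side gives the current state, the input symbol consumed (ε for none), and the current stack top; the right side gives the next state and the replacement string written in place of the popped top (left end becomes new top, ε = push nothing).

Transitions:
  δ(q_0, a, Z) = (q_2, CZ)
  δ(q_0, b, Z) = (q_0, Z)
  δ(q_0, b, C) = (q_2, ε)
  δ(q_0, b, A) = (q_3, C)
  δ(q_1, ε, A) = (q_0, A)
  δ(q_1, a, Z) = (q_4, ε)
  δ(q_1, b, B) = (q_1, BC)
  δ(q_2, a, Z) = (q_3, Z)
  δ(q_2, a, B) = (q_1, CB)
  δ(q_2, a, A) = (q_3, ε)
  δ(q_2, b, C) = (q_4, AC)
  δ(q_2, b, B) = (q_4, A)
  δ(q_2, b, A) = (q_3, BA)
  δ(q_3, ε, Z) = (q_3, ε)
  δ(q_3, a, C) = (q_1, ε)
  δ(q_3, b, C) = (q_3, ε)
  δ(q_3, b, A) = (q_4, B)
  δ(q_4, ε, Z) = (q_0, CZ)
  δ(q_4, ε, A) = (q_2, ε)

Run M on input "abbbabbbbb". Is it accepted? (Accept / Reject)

(q_0, abbbabbbbb, Z)
  read a, top Z: go to q_2, push CZ → (q_2, bbbabbbbb, CZ)
  read b, top C: go to q_4, push AC → (q_4, bbabbbbb, ACZ)
  ε-move, top A: go to q_2, push ε → (q_2, bbabbbbb, CZ)
  read b, top C: go to q_4, push AC → (q_4, babbbbb, ACZ)
  ε-move, top A: go to q_2, push ε → (q_2, babbbbb, CZ)
  read b, top C: go to q_4, push AC → (q_4, abbbbb, ACZ)
  ε-move, top A: go to q_2, push ε → (q_2, abbbbb, CZ)
No transition applies at (q_2, abbbbb, CZ); input not fully consumed.

Reject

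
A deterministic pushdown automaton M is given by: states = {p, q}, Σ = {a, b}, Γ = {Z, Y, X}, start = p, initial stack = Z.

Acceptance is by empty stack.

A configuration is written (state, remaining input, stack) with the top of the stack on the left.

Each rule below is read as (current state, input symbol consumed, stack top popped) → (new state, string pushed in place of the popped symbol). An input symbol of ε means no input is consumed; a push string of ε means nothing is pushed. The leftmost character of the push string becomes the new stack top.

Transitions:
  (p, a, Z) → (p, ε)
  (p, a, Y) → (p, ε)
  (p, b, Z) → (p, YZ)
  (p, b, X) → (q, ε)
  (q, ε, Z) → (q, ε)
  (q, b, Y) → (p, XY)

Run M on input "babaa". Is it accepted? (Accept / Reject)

(p, babaa, Z)
  read b, top Z: go to p, push YZ → (p, abaa, YZ)
  read a, top Y: go to p, push ε → (p, baa, Z)
  read b, top Z: go to p, push YZ → (p, aa, YZ)
  read a, top Y: go to p, push ε → (p, a, Z)
  read a, top Z: go to p, push ε → (p, ε, ε)
All input consumed and the stack is empty.

Accept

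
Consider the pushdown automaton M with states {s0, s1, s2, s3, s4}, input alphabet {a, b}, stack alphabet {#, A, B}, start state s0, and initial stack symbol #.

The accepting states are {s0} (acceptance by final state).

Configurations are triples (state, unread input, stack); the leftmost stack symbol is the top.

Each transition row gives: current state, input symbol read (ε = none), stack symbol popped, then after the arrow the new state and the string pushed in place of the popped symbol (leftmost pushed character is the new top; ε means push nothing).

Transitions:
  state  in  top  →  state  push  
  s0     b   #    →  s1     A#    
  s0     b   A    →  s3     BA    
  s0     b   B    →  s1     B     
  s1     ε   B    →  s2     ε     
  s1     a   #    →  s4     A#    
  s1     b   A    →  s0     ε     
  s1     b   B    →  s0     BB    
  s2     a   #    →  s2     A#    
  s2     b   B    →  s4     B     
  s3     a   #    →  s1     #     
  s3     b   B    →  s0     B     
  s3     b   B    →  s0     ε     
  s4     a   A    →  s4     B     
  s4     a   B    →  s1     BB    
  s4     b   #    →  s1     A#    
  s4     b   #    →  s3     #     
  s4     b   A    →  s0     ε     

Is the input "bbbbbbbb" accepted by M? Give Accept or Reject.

One accepting computation: (s0, bbbbbbbb, #) ⊢ (s1, bbbbbbb, A#) ⊢ (s0, bbbbbb, #) ⊢ (s1, bbbbb, A#) ⊢ (s0, bbbb, #) ⊢ (s1, bbb, A#) ⊢ (s0, bb, #) ⊢ (s1, b, A#) ⊢ (s0, ε, #)
All input consumed and state s0 ∈ F.

Accept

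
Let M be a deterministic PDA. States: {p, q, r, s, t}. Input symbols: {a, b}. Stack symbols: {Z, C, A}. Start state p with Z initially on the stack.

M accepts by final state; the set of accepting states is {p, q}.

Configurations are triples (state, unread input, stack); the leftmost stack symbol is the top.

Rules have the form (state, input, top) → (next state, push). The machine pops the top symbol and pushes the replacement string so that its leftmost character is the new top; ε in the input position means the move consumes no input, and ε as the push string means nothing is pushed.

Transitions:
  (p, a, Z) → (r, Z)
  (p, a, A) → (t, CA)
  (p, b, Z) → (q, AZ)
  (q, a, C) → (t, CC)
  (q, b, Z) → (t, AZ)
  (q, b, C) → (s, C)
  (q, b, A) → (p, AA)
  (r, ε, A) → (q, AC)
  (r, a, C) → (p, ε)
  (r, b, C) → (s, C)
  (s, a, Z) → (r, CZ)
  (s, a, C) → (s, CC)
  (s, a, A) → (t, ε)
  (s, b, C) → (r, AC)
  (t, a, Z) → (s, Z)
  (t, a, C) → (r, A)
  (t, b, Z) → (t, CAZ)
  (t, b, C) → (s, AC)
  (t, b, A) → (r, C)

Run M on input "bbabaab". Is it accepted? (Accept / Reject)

(p, bbabaab, Z)
  read b, top Z: go to q, push AZ → (q, babaab, AZ)
  read b, top A: go to p, push AA → (p, abaab, AAZ)
  read a, top A: go to t, push CA → (t, baab, CAAZ)
  read b, top C: go to s, push AC → (s, aab, ACAAZ)
  read a, top A: go to t, push ε → (t, ab, CAAZ)
  read a, top C: go to r, push A → (r, b, AAAZ)
  ε-move, top A: go to q, push AC → (q, b, ACAAZ)
  read b, top A: go to p, push AA → (p, ε, AACAAZ)
All input consumed; state p ∈ F.

Accept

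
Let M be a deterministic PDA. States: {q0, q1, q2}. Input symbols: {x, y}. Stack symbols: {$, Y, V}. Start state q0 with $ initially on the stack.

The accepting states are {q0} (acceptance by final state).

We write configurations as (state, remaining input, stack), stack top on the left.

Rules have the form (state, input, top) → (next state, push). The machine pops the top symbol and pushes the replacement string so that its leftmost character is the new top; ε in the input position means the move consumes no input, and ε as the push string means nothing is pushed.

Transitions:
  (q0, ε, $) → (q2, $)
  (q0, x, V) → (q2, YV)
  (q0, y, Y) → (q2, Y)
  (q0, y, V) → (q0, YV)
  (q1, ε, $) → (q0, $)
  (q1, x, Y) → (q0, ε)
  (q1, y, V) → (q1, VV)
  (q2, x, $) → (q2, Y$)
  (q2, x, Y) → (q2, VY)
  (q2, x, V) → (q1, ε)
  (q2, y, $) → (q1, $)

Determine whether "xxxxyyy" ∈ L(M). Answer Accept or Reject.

(q0, xxxxyyy, $)
  ε-move, top $: go to q2, push $ → (q2, xxxxyyy, $)
  read x, top $: go to q2, push Y$ → (q2, xxxyyy, Y$)
  read x, top Y: go to q2, push VY → (q2, xxyyy, VY$)
  read x, top V: go to q1, push ε → (q1, xyyy, Y$)
  read x, top Y: go to q0, push ε → (q0, yyy, $)
  ε-move, top $: go to q2, push $ → (q2, yyy, $)
  read y, top $: go to q1, push $ → (q1, yy, $)
  ε-move, top $: go to q0, push $ → (q0, yy, $)
  ε-move, top $: go to q2, push $ → (q2, yy, $)
  read y, top $: go to q1, push $ → (q1, y, $)
  ε-move, top $: go to q0, push $ → (q0, y, $)
  ε-move, top $: go to q2, push $ → (q2, y, $)
  read y, top $: go to q1, push $ → (q1, ε, $)
  ε-move, top $: go to q0, push $ → (q0, ε, $)
All input consumed; state q0 ∈ F.

Accept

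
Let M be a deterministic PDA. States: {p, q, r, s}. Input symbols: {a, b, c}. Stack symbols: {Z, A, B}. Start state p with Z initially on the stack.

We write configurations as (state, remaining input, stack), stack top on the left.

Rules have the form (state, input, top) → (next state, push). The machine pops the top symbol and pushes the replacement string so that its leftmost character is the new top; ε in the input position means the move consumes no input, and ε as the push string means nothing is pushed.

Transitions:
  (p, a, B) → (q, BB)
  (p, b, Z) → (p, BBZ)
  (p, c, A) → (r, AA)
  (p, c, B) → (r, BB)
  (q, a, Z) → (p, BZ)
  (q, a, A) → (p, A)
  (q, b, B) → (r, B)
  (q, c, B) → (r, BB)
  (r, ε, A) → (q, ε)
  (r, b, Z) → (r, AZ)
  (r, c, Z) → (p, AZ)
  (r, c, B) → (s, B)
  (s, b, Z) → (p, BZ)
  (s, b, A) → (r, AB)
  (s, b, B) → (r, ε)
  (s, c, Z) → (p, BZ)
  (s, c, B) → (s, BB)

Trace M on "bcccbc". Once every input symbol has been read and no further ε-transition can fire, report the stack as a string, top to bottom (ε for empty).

(p, bcccbc, Z)
  read b, top Z: go to p, push BBZ → (p, cccbc, BBZ)
  read c, top B: go to r, push BB → (r, ccbc, BBBZ)
  read c, top B: go to s, push B → (s, cbc, BBBZ)
  read c, top B: go to s, push BB → (s, bc, BBBBZ)
  read b, top B: go to r, push ε → (r, c, BBBZ)
  read c, top B: go to s, push B → (s, ε, BBBZ)
All input consumed in state s with stack BBBZ.

BBBZ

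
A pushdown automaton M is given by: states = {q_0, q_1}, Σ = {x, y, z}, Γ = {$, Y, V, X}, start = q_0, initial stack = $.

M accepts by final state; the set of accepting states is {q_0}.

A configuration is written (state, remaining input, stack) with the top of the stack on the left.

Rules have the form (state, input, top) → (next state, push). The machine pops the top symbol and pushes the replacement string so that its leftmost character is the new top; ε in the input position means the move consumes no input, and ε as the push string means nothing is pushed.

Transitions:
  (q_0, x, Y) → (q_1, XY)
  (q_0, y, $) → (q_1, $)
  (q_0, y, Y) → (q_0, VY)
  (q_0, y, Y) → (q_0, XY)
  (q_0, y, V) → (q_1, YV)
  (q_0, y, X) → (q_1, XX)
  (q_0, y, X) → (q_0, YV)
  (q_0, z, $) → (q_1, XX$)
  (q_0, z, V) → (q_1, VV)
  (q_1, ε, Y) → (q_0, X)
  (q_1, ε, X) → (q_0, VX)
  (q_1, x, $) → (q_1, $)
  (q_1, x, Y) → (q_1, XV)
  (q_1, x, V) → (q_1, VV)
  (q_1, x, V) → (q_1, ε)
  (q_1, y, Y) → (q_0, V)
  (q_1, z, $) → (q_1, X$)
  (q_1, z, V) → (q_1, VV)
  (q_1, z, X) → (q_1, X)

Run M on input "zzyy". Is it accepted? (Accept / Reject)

One accepting computation: (q_0, zzyy, $) ⊢ (q_1, zyy, XX$) ⊢ (q_1, yy, XX$) ⊢ (q_0, yy, VXX$) ⊢ (q_1, y, YVXX$) ⊢ (q_0, ε, VVXX$)
All input consumed and state q_0 ∈ F.

Accept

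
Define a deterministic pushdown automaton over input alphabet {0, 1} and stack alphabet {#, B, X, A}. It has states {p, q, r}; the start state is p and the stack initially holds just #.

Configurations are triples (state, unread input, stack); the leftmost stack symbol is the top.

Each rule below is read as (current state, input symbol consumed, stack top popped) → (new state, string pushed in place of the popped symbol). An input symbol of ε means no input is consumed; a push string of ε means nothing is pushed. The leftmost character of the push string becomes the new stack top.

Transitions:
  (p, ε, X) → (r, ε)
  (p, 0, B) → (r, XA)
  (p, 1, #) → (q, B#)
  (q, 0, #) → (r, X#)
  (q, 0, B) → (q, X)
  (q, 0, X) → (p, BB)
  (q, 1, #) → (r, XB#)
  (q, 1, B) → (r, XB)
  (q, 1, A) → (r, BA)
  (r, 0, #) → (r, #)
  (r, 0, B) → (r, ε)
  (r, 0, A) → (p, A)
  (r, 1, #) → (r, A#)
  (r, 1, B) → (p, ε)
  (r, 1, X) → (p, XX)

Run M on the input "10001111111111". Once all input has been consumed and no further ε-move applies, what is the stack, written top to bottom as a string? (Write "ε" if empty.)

XAB#

(p, 10001111111111, #)
  read 1, top #: go to q, push B# → (q, 0001111111111, B#)
  read 0, top B: go to q, push X → (q, 001111111111, X#)
  read 0, top X: go to p, push BB → (p, 01111111111, BB#)
  read 0, top B: go to r, push XA → (r, 1111111111, XAB#)
  read 1, top X: go to p, push XX → (p, 111111111, XXAB#)
  ε-move, top X: go to r, push ε → (r, 111111111, XAB#)
  read 1, top X: go to p, push XX → (p, 11111111, XXAB#)
  ε-move, top X: go to r, push ε → (r, 11111111, XAB#)
  read 1, top X: go to p, push XX → (p, 1111111, XXAB#)
  ε-move, top X: go to r, push ε → (r, 1111111, XAB#)
  read 1, top X: go to p, push XX → (p, 111111, XXAB#)
  ε-move, top X: go to r, push ε → (r, 111111, XAB#)
  read 1, top X: go to p, push XX → (p, 11111, XXAB#)
  ε-move, top X: go to r, push ε → (r, 11111, XAB#)
  read 1, top X: go to p, push XX → (p, 1111, XXAB#)
  ε-move, top X: go to r, push ε → (r, 1111, XAB#)
  read 1, top X: go to p, push XX → (p, 111, XXAB#)
  ε-move, top X: go to r, push ε → (r, 111, XAB#)
  read 1, top X: go to p, push XX → (p, 11, XXAB#)
  ε-move, top X: go to r, push ε → (r, 11, XAB#)
  read 1, top X: go to p, push XX → (p, 1, XXAB#)
  ε-move, top X: go to r, push ε → (r, 1, XAB#)
  read 1, top X: go to p, push XX → (p, ε, XXAB#)
  ε-move, top X: go to r, push ε → (r, ε, XAB#)
All input consumed in state r with stack XAB#.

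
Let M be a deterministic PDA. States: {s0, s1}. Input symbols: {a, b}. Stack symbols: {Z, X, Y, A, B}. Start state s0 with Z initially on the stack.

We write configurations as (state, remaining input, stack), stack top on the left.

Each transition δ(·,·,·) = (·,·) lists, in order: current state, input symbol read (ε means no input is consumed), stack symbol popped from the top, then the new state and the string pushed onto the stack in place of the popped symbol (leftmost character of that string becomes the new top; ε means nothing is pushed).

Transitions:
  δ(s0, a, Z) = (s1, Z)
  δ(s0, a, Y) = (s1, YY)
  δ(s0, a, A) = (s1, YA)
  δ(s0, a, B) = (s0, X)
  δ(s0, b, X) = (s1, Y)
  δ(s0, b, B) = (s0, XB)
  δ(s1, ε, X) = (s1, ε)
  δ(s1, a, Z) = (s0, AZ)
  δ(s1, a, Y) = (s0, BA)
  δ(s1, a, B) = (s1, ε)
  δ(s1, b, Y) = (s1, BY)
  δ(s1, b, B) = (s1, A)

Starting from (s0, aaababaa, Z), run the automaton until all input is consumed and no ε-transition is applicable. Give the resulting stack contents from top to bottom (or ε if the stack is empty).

BAAZ

(s0, aaababaa, Z) ⊢ (s1, aababaa, Z) ⊢ (s0, ababaa, AZ) ⊢ (s1, babaa, YAZ) ⊢ (s1, abaa, BYAZ) ⊢ (s1, baa, YAZ) ⊢ (s1, aa, BYAZ) ⊢ (s1, a, YAZ) ⊢ (s0, ε, BAAZ)
All input consumed in state s0 with stack BAAZ.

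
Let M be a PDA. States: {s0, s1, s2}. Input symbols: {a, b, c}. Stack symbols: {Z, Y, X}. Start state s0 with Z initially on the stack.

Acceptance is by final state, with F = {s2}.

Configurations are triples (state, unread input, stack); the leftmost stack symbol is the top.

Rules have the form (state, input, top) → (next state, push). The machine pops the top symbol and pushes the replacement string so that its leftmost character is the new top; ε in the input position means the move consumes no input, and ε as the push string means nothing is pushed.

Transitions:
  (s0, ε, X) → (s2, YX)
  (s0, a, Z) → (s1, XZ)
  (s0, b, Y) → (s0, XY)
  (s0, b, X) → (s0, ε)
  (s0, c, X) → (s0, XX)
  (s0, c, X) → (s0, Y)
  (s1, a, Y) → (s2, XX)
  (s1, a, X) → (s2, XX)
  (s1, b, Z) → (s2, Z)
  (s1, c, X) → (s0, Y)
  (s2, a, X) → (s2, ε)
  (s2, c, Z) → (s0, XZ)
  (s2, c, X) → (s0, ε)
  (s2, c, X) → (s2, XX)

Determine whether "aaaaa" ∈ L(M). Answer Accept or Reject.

Reject

No computation consumes all input and reaches a final state.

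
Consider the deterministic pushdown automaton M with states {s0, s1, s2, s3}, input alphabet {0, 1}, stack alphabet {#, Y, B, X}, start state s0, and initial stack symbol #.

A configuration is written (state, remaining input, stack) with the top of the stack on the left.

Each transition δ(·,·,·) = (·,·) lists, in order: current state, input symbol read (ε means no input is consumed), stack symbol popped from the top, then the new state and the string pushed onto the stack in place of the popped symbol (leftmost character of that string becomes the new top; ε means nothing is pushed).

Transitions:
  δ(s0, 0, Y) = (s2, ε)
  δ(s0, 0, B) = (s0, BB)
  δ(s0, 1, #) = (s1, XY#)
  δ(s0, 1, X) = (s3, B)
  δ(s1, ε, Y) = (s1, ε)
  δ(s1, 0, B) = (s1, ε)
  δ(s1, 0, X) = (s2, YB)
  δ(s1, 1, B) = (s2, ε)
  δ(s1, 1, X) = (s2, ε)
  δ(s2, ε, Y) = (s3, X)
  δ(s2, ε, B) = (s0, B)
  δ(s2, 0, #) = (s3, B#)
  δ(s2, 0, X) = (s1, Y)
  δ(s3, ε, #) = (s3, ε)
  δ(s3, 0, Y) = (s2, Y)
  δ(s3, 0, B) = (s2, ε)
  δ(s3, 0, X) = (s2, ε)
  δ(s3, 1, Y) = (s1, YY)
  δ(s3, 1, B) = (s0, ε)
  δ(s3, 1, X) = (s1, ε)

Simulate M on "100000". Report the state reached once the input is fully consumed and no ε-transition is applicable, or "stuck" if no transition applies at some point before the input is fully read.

s0

(s0, 100000, #)
  read 1, top #: go to s1, push XY# → (s1, 00000, XY#)
  read 0, top X: go to s2, push YB → (s2, 0000, YBY#)
  ε-move, top Y: go to s3, push X → (s3, 0000, XBY#)
  read 0, top X: go to s2, push ε → (s2, 000, BY#)
  ε-move, top B: go to s0, push B → (s0, 000, BY#)
  read 0, top B: go to s0, push BB → (s0, 00, BBY#)
  read 0, top B: go to s0, push BB → (s0, 0, BBBY#)
  read 0, top B: go to s0, push BB → (s0, ε, BBBBY#)
All input consumed; M is in state s0.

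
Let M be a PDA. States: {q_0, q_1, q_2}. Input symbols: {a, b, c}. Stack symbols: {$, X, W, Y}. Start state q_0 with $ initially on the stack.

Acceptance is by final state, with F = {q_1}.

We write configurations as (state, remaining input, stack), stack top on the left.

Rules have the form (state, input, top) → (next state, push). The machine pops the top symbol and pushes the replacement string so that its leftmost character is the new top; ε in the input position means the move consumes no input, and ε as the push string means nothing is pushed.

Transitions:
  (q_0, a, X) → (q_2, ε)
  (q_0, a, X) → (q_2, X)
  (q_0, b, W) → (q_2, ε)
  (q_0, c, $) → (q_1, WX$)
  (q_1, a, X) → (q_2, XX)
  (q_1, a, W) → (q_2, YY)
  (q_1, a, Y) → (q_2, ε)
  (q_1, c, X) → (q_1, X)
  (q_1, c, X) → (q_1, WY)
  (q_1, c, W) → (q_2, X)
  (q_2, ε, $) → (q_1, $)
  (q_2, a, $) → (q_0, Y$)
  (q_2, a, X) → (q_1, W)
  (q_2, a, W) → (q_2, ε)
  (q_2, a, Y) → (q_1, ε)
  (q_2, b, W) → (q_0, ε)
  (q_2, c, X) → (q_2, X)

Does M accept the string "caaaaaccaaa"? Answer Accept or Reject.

No computation consumes all input and reaches a final state.

Reject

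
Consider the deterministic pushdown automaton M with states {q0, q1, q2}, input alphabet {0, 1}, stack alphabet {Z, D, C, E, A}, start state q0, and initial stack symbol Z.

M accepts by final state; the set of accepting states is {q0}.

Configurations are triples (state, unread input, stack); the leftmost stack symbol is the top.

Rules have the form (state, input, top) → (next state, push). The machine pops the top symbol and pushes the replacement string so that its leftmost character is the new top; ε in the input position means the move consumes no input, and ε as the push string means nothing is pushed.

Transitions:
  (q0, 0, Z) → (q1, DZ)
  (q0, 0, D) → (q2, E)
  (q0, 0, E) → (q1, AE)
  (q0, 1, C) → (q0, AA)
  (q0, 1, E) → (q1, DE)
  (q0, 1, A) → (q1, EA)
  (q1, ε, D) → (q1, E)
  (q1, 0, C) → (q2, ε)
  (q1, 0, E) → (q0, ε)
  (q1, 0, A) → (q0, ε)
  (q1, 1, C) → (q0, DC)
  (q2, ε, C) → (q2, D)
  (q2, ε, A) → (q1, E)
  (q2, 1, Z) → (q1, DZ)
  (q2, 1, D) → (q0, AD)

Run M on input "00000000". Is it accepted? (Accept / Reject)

(q0, 00000000, Z)
  read 0, top Z: go to q1, push DZ → (q1, 0000000, DZ)
  ε-move, top D: go to q1, push E → (q1, 0000000, EZ)
  read 0, top E: go to q0, push ε → (q0, 000000, Z)
  read 0, top Z: go to q1, push DZ → (q1, 00000, DZ)
  ε-move, top D: go to q1, push E → (q1, 00000, EZ)
  read 0, top E: go to q0, push ε → (q0, 0000, Z)
  read 0, top Z: go to q1, push DZ → (q1, 000, DZ)
  ε-move, top D: go to q1, push E → (q1, 000, EZ)
  read 0, top E: go to q0, push ε → (q0, 00, Z)
  read 0, top Z: go to q1, push DZ → (q1, 0, DZ)
  ε-move, top D: go to q1, push E → (q1, 0, EZ)
  read 0, top E: go to q0, push ε → (q0, ε, Z)
All input consumed; state q0 ∈ F.

Accept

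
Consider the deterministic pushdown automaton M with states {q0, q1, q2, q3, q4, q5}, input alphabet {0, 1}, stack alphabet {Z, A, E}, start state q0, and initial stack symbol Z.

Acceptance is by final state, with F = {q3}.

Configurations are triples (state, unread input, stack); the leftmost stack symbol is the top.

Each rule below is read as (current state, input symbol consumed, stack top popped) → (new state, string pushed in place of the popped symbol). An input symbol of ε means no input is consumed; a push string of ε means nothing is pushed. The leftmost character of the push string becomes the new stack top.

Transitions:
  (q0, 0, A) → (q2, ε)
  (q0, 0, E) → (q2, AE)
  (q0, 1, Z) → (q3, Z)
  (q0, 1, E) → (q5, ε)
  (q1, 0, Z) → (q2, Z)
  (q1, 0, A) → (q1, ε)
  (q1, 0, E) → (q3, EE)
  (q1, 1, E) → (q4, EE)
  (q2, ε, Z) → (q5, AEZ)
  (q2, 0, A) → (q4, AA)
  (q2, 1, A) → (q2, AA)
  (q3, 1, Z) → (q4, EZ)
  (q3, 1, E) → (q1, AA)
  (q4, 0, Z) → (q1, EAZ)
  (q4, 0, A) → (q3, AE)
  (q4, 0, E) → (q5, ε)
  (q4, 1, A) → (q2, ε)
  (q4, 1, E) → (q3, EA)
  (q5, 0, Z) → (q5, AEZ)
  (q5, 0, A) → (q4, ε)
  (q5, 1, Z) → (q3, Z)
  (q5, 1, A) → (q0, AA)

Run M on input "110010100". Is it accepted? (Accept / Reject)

(q0, 110010100, Z)
  read 1, top Z: go to q3, push Z → (q3, 10010100, Z)
  read 1, top Z: go to q4, push EZ → (q4, 0010100, EZ)
  read 0, top E: go to q5, push ε → (q5, 010100, Z)
  read 0, top Z: go to q5, push AEZ → (q5, 10100, AEZ)
  read 1, top A: go to q0, push AA → (q0, 0100, AAEZ)
  read 0, top A: go to q2, push ε → (q2, 100, AEZ)
  read 1, top A: go to q2, push AA → (q2, 00, AAEZ)
  read 0, top A: go to q4, push AA → (q4, 0, AAAEZ)
  read 0, top A: go to q3, push AE → (q3, ε, AEAAEZ)
All input consumed; state q3 ∈ F.

Accept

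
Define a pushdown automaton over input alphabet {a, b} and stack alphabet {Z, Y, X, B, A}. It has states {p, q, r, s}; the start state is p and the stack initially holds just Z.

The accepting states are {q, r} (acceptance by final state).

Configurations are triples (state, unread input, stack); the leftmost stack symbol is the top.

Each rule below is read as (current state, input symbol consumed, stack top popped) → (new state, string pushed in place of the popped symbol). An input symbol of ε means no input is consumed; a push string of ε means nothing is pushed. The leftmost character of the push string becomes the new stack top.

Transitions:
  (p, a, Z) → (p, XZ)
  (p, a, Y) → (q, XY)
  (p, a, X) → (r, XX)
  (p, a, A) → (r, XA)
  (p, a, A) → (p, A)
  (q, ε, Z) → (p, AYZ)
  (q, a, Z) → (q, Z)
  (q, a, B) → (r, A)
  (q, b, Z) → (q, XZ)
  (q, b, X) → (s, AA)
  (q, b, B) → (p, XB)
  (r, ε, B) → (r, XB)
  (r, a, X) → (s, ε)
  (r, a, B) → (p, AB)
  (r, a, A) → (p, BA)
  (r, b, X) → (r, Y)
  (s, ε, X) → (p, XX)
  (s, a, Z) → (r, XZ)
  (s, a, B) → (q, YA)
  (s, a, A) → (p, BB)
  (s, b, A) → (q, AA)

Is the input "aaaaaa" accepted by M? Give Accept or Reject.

One accepting computation: (p, aaaaaa, Z) ⊢ (p, aaaaa, XZ) ⊢ (r, aaaa, XXZ) ⊢ (s, aaa, XZ) ⊢ (p, aaa, XXZ) ⊢ (r, aa, XXXZ) ⊢ (s, a, XXZ) ⊢ (p, a, XXXZ) ⊢ (r, ε, XXXXZ)
All input consumed and state r ∈ F.

Accept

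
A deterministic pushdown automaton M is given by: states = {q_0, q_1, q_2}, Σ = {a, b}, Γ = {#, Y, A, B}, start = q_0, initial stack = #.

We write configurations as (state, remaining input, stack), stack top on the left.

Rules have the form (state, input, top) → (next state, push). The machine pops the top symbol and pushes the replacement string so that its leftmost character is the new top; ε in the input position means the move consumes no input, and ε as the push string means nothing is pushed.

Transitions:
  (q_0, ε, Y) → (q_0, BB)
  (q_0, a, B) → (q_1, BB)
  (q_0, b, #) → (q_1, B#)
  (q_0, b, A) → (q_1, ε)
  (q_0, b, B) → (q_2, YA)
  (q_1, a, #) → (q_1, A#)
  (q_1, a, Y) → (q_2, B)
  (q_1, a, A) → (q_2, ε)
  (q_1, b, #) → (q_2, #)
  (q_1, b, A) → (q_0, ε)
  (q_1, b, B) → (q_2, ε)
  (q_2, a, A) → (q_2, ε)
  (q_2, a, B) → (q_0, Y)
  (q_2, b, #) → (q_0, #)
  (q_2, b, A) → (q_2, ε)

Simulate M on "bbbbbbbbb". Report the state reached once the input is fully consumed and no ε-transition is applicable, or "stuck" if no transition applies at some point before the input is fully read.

q_0

(q_0, bbbbbbbbb, #) ⊢ (q_1, bbbbbbbb, B#) ⊢ (q_2, bbbbbbb, #) ⊢ (q_0, bbbbbb, #) ⊢ (q_1, bbbbb, B#) ⊢ (q_2, bbbb, #) ⊢ (q_0, bbb, #) ⊢ (q_1, bb, B#) ⊢ (q_2, b, #) ⊢ (q_0, ε, #)
All input consumed; M is in state q_0.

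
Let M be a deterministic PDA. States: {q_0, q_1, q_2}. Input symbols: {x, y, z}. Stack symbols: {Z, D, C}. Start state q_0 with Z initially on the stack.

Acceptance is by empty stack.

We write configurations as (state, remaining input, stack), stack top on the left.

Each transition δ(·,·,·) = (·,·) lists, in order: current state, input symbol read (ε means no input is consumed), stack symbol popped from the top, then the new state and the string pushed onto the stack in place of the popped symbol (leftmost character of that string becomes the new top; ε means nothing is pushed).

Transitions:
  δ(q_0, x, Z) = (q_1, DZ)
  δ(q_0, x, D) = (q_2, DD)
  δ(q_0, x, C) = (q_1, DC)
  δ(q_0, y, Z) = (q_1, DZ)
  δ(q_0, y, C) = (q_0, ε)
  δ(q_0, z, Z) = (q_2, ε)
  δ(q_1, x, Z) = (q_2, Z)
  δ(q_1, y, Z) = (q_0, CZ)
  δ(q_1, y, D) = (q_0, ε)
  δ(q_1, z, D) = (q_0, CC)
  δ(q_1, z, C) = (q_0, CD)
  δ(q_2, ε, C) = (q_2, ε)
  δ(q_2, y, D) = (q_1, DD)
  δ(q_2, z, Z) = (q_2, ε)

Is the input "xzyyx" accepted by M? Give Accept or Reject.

Reject

(q_0, xzyyx, Z)
  read x, top Z: go to q_1, push DZ → (q_1, zyyx, DZ)
  read z, top D: go to q_0, push CC → (q_0, yyx, CCZ)
  read y, top C: go to q_0, push ε → (q_0, yx, CZ)
  read y, top C: go to q_0, push ε → (q_0, x, Z)
  read x, top Z: go to q_1, push DZ → (q_1, ε, DZ)
All input consumed; stack is DZ, not empty, and no further ε-move applies.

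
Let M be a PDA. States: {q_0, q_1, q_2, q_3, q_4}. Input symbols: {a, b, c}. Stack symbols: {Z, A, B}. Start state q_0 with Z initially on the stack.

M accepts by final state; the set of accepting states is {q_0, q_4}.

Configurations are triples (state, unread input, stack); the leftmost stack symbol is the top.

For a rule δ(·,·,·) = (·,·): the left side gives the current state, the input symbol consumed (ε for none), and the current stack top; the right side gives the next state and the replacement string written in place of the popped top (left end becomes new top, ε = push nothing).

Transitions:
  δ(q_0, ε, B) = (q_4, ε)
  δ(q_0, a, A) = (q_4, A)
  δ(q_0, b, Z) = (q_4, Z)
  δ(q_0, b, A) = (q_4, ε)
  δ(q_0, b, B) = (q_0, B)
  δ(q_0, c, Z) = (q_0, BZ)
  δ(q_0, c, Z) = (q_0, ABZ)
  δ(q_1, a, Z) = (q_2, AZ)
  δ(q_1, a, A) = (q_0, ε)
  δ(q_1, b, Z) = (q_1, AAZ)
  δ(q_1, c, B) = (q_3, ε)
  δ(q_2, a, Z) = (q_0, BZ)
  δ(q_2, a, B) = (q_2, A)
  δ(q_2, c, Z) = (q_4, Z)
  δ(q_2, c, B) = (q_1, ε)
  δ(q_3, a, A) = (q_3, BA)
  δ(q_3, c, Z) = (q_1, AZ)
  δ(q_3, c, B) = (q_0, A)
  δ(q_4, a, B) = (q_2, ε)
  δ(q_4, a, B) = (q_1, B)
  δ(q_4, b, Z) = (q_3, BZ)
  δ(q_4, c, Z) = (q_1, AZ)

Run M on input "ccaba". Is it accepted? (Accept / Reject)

Reject

No computation consumes all input and reaches a final state.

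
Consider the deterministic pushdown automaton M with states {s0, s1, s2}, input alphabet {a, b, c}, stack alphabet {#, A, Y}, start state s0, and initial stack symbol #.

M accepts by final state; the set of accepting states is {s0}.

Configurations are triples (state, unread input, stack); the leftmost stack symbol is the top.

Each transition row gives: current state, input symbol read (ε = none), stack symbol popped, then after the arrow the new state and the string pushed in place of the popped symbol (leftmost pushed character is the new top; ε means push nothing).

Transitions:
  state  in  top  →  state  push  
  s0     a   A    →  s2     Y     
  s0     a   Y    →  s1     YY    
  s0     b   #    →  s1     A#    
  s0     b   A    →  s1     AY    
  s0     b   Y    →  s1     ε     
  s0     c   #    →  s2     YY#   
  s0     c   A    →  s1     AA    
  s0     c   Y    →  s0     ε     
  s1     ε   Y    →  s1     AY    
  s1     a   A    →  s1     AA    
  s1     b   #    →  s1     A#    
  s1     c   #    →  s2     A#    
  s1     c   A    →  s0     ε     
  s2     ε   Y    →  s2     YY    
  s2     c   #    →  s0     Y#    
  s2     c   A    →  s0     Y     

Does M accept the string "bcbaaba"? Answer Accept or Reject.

(s0, bcbaaba, #)
  read b, top #: go to s1, push A# → (s1, cbaaba, A#)
  read c, top A: go to s0, push ε → (s0, baaba, #)
  read b, top #: go to s1, push A# → (s1, aaba, A#)
  read a, top A: go to s1, push AA → (s1, aba, AA#)
  read a, top A: go to s1, push AA → (s1, ba, AAA#)
No transition applies at (s1, ba, AAA#); input not fully consumed.

Reject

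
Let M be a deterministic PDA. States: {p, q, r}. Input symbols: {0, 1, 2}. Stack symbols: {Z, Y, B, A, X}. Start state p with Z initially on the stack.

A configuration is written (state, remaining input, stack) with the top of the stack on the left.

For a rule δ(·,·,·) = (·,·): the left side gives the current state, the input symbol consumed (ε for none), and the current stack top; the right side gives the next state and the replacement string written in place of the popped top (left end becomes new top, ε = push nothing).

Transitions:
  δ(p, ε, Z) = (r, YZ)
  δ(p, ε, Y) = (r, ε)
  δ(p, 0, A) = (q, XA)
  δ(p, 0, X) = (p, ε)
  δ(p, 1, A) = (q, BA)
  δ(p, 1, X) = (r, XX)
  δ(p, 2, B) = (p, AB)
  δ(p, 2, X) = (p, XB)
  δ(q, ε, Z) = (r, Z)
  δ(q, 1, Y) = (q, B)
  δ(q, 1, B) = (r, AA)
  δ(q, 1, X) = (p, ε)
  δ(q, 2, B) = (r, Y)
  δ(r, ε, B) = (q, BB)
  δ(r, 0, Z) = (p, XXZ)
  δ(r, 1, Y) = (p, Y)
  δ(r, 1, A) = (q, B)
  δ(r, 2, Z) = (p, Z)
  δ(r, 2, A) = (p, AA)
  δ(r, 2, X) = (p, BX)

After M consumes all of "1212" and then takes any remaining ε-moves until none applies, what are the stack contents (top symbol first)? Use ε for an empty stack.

YZ

(p, 1212, Z)
  ε-move, top Z: go to r, push YZ → (r, 1212, YZ)
  read 1, top Y: go to p, push Y → (p, 212, YZ)
  ε-move, top Y: go to r, push ε → (r, 212, Z)
  read 2, top Z: go to p, push Z → (p, 12, Z)
  ε-move, top Z: go to r, push YZ → (r, 12, YZ)
  read 1, top Y: go to p, push Y → (p, 2, YZ)
  ε-move, top Y: go to r, push ε → (r, 2, Z)
  read 2, top Z: go to p, push Z → (p, ε, Z)
  ε-move, top Z: go to r, push YZ → (r, ε, YZ)
All input consumed in state r with stack YZ.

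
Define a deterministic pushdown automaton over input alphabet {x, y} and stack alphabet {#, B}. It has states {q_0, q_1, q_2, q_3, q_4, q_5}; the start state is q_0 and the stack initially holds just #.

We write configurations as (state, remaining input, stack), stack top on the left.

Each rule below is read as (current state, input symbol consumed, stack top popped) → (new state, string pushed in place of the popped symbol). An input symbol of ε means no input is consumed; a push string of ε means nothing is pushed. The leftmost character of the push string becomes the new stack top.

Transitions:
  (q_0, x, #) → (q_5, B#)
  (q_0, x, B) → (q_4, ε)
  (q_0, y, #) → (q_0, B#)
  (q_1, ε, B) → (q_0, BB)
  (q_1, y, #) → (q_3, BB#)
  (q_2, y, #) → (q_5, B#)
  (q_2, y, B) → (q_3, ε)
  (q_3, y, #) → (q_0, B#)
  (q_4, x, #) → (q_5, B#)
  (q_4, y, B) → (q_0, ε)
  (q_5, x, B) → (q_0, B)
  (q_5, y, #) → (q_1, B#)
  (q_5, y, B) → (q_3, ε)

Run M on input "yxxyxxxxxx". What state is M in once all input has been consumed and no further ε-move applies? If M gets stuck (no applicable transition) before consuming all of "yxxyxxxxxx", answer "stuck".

(q_0, yxxyxxxxxx, #) ⊢ (q_0, xxyxxxxxx, B#) ⊢ (q_4, xyxxxxxx, #) ⊢ (q_5, yxxxxxx, B#) ⊢ (q_3, xxxxxx, #)
No transition for (q_3, x, top #); M blocks with input xxxxxx remaining.

stuck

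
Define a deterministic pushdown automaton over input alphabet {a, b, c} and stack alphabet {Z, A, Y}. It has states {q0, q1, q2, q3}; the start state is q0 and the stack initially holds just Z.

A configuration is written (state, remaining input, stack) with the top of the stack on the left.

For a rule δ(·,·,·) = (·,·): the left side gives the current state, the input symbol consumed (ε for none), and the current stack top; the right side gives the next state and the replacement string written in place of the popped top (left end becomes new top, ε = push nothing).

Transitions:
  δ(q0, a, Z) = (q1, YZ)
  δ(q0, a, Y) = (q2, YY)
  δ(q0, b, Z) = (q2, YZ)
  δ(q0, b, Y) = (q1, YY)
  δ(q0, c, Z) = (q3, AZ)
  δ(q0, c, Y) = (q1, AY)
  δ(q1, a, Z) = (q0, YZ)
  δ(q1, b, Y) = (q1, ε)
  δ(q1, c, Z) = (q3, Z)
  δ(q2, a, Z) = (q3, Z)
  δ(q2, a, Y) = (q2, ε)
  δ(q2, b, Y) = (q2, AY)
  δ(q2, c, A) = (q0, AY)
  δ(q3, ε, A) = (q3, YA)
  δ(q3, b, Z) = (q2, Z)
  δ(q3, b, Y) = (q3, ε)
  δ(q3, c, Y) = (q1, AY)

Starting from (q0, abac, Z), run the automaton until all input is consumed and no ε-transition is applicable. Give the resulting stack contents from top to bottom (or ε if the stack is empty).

(q0, abac, Z)
  read a, top Z: go to q1, push YZ → (q1, bac, YZ)
  read b, top Y: go to q1, push ε → (q1, ac, Z)
  read a, top Z: go to q0, push YZ → (q0, c, YZ)
  read c, top Y: go to q1, push AY → (q1, ε, AYZ)
All input consumed in state q1 with stack AYZ.

AYZ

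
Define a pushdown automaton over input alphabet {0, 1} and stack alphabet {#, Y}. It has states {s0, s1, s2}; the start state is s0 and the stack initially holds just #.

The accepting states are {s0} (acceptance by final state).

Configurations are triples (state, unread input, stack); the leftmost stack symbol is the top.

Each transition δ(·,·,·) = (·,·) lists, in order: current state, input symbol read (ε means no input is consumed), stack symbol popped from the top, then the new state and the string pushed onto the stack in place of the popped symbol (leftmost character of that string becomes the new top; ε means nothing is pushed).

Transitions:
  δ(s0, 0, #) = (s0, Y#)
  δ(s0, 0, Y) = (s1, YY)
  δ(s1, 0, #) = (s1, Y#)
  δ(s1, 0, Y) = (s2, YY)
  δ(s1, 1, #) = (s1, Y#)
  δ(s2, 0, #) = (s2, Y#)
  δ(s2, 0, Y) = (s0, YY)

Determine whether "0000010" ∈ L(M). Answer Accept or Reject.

Reject

No computation consumes all input and reaches a final state.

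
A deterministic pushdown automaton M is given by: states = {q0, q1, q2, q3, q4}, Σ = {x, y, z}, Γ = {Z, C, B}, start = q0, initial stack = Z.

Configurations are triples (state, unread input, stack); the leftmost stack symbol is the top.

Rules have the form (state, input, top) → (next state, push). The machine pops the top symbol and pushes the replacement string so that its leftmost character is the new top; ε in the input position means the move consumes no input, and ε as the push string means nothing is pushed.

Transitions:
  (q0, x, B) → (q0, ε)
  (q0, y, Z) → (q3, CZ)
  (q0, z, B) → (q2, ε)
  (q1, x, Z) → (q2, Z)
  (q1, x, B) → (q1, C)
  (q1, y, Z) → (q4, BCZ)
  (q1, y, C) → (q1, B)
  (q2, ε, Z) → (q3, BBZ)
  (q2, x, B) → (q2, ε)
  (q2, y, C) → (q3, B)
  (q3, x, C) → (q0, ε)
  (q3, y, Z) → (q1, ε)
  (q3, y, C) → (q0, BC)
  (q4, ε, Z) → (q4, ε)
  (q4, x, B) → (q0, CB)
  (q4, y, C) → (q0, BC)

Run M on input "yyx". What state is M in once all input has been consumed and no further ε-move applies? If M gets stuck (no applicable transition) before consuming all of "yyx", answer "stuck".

q0

(q0, yyx, Z)
  read y, top Z: go to q3, push CZ → (q3, yx, CZ)
  read y, top C: go to q0, push BC → (q0, x, BCZ)
  read x, top B: go to q0, push ε → (q0, ε, CZ)
All input consumed; M is in state q0.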